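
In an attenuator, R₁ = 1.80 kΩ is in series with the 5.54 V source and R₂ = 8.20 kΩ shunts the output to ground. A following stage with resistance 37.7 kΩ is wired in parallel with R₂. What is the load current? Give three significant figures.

I_L ≈ 0.116 mA

R₂‖R_L = 6.735 kΩ; V_out = 5.54 × 6.735/8.535 = 4.372 V.
I_L = V_out / R_L = 4.372 / 37.7 kΩ = 0.116 mA.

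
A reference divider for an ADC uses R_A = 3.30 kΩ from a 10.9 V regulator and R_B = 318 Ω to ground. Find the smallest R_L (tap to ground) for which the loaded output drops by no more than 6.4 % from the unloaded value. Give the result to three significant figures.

R_L(min) ≈ 4.24 kΩ

Output resistance R_th = R_A‖R_B = (3300 × 318)/3618 = 290.0 Ω.
The fractional drop is R_th/(R_th + R_L); requiring this ≤ 0.0640 gives R_L ≥ R_th(1/0.0640 − 1) = 290.0 × 14.62 = 4.24 kΩ.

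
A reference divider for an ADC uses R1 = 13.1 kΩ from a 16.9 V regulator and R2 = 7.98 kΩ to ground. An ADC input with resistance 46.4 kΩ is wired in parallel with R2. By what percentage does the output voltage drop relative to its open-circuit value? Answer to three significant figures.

The divider's output (Thévenin) resistance is R1‖R2 = 4.959 kΩ.
Fractional drop under load = R_th/(R_th + R_L) = 4.959 / (4.959 + 46.4) = 0.09656.
So the output falls by 9.66 %.

9.66 %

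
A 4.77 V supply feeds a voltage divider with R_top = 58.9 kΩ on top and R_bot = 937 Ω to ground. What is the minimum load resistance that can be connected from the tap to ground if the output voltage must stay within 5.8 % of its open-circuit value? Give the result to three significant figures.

R_L(min) ≈ 15.0 kΩ

Output resistance R_th = R_top‖R_bot = (58900 × 937)/59840 = 922.3 Ω.
The fractional drop is R_th/(R_th + R_L); requiring this ≤ 0.0580 gives R_L ≥ R_th(1/0.0580 − 1) = 922.3 × 16.24 = 15.0 kΩ.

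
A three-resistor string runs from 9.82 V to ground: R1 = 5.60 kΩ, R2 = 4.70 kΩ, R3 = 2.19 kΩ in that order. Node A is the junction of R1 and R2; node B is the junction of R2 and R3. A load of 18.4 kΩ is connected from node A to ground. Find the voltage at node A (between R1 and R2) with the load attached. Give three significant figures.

V ≈ 4.64 V

Below node A the series string R2+R3 = 6.890 kΩ sits in parallel with the 18.4 kΩ load: 5.013 kΩ.
V_A = 9.82 × 5.013/(5.60 + 5.013) = 4.64 V.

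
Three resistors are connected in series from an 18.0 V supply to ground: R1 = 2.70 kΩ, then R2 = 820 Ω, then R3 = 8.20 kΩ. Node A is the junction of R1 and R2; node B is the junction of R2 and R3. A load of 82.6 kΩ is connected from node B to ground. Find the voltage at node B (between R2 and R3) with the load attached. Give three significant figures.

At node B, R3 is in parallel with the load: R3‖R_L = 7459 Ω.
Below node A the resistance is R2 + (R3‖R_L) = 8279 Ω, so V_A = 18.0 × 8279/10980 = 13.57 V.
Then V_B = V_A × (R3‖R_L)/(R2 + R3‖R_L) = 13.57 × 7459/8279 = 12.2 V.

V ≈ 12.2 V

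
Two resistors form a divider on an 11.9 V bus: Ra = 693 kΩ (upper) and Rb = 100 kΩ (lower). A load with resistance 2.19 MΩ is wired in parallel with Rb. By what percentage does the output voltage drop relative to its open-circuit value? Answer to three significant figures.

3.84 %

The divider's output (Thévenin) resistance is Ra‖Rb = 87.39 kΩ.
Fractional drop under load = R_th/(R_th + R_L) = 87.39 / (87.39 + 2190) = 0.03837.
So the output falls by 3.84 %.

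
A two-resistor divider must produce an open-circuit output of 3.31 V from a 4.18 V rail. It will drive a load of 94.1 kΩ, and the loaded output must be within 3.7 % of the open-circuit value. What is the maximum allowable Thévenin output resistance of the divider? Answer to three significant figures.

R_th ≤ 3.62 kΩ

Loading drop = R_th/(R_th + R_L) ≤ 0.0370, so R_th ≤ R_L · ε/(1−ε) = 94.1 kΩ × 0.0370/0.9630 = 3.62 kΩ.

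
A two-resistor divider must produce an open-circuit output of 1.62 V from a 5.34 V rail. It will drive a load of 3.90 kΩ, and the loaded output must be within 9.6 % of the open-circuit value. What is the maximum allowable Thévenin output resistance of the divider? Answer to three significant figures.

R_th ≤ 414 Ω

Loading drop = R_th/(R_th + R_L) ≤ 0.0960, so R_th ≤ R_L · ε/(1−ε) = 3.90 kΩ × 0.0960/0.9040 = 414 Ω.
(Any R1, R2 with R2/(R1+R2) = 0.303 and R1‖R2 ≤ 414 Ω will meet the spec.)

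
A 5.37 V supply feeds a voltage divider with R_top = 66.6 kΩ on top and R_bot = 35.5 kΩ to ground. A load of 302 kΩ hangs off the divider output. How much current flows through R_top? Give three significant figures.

R_bot‖R_L = 31.77 kΩ, so the source sees R_top + R_bot‖R_L = 98.37 kΩ.
I = 5.37 V / 98.37 kΩ = 0.0546 mA.

I ≈ 0.0546 mA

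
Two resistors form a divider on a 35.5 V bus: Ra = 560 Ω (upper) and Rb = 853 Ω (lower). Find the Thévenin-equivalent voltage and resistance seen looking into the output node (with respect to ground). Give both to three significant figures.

V_th is the open-circuit tap voltage: 35.5 × 853/(560 + 853) = 21.4 V.
With the supply zeroed, Ra and Rb appear in parallel from the tap: R_th = Ra‖Rb = (560 × 853)/1413 = 338 Ω.

V_th = 21.4 V, R_th = 338 Ω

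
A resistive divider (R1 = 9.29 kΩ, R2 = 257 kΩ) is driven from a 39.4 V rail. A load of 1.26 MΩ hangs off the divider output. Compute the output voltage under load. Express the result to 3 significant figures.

The load sits in parallel with R2: R2‖R_L = (257 × 1260) / (257 + 1260) = 213.5 kΩ.
V_out = 39.4 × 213.5 / (9.29 + 213.5) = 39.4 × 213.5/222.8 = 37.8 V.
(Unloaded it would have been 38.0 V.)

V_out ≈ 37.8 V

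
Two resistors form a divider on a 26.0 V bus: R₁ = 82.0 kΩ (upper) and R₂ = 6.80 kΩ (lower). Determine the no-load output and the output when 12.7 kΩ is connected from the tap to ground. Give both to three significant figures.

Unloaded: 1.99 V; loaded: 1.33 V

Open-circuit: V = 26.0 × 6.80/(82.0 + 6.80) = 1.99 V.
With the load, R₂ becomes R₂‖R_L = 4.429 kΩ, so V = 26.0 × 4.429/86.43 = 1.33 V.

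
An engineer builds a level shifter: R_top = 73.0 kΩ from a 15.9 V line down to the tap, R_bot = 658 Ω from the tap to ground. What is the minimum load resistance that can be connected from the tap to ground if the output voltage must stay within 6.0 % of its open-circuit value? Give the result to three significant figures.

Output resistance R_th = R_top‖R_bot = (73000 × 658)/73660 = 652.1 Ω.
The fractional drop is R_th/(R_th + R_L); requiring this ≤ 0.0600 gives R_L ≥ R_th(1/0.0600 − 1) = 652.1 × 15.67 = 10.2 kΩ.

R_L(min) ≈ 10.2 kΩ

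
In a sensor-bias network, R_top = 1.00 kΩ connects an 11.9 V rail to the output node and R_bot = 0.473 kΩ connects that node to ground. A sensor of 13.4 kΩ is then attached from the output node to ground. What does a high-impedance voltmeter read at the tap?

The load sits in parallel with R_bot: R_bot‖R_L = (473 × 13400) / (473 + 13400) = 456.9 Ω.
V_out = 11.9 × 456.9 / (1000 + 456.9) = 11.9 × 456.9/1457 = 3.73 V.

V_out ≈ 3.73 V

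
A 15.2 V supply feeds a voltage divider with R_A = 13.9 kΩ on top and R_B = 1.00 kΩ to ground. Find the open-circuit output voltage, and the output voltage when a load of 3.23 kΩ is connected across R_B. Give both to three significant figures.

Open-circuit: V = 15.2 × 1.00/(13.9 + 1.00) = 1.02 V.
With the load, R_B becomes R_B‖R_L = 0.7636 kΩ, so V = 15.2 × 0.7636/14.66 = 0.792 V.

Unloaded: 1.02 V; loaded: 0.792 V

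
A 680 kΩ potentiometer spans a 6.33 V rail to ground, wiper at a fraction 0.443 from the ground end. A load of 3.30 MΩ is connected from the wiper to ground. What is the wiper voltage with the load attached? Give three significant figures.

V ≈ 2.67 V

The wiper splits the pot into (1−α)R = 378.8 kΩ above and αR = 301.2 kΩ below.
Lower section ‖ load = 276.0 kΩ.
V_wiper = 6.33 × 276.0/(378.8 + 276.0) = 2.67 V.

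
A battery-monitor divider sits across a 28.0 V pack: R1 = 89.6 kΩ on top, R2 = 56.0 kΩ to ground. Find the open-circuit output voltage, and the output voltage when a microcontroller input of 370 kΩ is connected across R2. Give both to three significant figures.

Open-circuit: V = 28.0 × 56.0/(89.6 + 56.0) = 10.8 V.
With the load, R2 becomes R2‖R_L = 48.64 kΩ, so V = 28.0 × 48.64/138.2 = 9.85 V.

Unloaded: 10.8 V; loaded: 9.85 V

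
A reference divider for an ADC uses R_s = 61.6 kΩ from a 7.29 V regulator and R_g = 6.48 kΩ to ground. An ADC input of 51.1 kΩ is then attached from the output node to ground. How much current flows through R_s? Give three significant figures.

I ≈ 0.108 mA

R_g‖R_L = 5.751 kΩ, so the source sees R_s + R_g‖R_L = 67.35 kΩ.
I = 7.29 V / 67.35 kΩ = 0.108 mA.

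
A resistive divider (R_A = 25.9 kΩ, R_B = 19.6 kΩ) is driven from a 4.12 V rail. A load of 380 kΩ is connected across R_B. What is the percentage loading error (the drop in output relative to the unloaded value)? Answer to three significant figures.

The divider's output (Thévenin) resistance is R_A‖R_B = 11.16 kΩ.
Fractional drop under load = R_th/(R_th + R_L) = 11.16 / (11.16 + 380) = 0.02852.
So the output falls by 2.85 %.

2.85 %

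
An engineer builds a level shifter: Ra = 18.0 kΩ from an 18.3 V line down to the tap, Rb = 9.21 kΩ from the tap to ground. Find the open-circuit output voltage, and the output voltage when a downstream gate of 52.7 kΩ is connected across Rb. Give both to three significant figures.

Unloaded: 6.19 V; loaded: 5.55 V

Open-circuit: V = 18.3 × 9.21/(18.0 + 9.21) = 6.19 V.
With the load, Rb becomes Rb‖R_L = 7.840 kΩ, so V = 18.3 × 7.840/25.84 = 5.55 V.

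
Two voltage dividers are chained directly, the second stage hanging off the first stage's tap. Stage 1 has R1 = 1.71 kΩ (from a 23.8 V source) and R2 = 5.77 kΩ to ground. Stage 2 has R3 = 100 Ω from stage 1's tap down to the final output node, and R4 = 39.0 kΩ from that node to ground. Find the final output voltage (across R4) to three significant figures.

Stage 2 presents R3+R4 = 39100 Ω as a load on stage 1's tap.
Stage 1's lower leg becomes R2‖(R3+R4) = 5028 Ω, so V_mid = 23.8 × 5028/6738 = 17.76 V.
Stage 2 is itself unloaded: V_out = V_mid × R4/(R3+R4) = 17.76 × 39000/39100 = 17.7 V.

V_out ≈ 17.7 V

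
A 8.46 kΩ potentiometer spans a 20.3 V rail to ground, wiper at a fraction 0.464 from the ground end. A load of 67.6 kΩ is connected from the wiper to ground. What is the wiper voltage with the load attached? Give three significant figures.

V ≈ 9.13 V

The wiper splits the pot into (1−α)R = 4.535 kΩ above and αR = 3.925 kΩ below.
Lower section ‖ load = 3.710 kΩ.
V_wiper = 20.3 × 3.710/(4.535 + 3.710) = 9.13 V.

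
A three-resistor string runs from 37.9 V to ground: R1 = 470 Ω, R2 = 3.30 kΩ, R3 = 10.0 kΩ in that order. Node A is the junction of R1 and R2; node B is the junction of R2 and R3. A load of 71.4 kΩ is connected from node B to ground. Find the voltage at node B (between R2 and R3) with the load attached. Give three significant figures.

At node B, R3 is in parallel with the load: R3‖R_L = 8771 Ω.
Below node A the resistance is R2 + (R3‖R_L) = 12070 Ω, so V_A = 37.9 × 12070/12540 = 36.48 V.
Then V_B = V_A × (R3‖R_L)/(R2 + R3‖R_L) = 36.48 × 8771/12070 = 26.5 V.

V ≈ 26.5 V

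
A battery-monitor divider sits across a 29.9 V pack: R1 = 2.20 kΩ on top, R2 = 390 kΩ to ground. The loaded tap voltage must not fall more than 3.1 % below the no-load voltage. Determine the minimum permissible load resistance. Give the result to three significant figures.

Output resistance R_th = R1‖R2 = (2.20 × 390)/392.2 = 2.188 kΩ.
The fractional drop is R_th/(R_th + R_L); requiring this ≤ 0.0310 gives R_L ≥ R_th(1/0.0310 − 1) = 2.188 × 31.26 = 68.4 kΩ.

R_L(min) ≈ 68.4 kΩ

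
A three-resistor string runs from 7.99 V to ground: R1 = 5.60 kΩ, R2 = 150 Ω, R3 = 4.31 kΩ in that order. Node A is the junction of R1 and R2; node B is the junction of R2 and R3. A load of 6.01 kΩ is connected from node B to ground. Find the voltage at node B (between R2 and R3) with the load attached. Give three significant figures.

V ≈ 2.43 V

At node B, R3 is in parallel with the load: R3‖R_L = 2510 Ω.
Below node A the resistance is R2 + (R3‖R_L) = 2660 Ω, so V_A = 7.99 × 2660/8260 = 2.573 V.
Then V_B = V_A × (R3‖R_L)/(R2 + R3‖R_L) = 2.573 × 2510/2660 = 2.43 V.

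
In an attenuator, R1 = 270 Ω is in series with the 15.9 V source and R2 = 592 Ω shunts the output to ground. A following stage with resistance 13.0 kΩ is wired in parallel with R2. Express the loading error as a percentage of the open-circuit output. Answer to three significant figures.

The divider's output (Thévenin) resistance is R1‖R2 = 185.4 Ω.
Fractional drop under load = R_th/(R_th + R_L) = 185.4 / (185.4 + 13000) = 0.01406.
So the output falls by 1.41 %.

1.41 %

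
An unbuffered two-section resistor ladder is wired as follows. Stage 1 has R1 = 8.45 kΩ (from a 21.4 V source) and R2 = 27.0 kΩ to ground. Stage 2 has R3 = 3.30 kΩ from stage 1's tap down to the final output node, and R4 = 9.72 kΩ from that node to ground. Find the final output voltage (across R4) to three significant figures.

V_out ≈ 8.14 V

Stage 2 presents R3+R4 = 13.02 kΩ as a load on stage 1's tap.
Stage 1's lower leg becomes R2‖(R3+R4) = 8.784 kΩ, so V_mid = 21.4 × 8.784/17.23 = 10.91 V.
Stage 2 is itself unloaded: V_out = V_mid × R4/(R3+R4) = 10.91 × 9.72/13.02 = 8.14 V.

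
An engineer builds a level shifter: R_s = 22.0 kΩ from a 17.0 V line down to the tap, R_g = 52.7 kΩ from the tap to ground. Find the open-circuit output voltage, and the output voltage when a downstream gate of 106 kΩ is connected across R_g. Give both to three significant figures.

Unloaded: 12.0 V; loaded: 10.5 V

Open-circuit: V = 17.0 × 52.7/(22.0 + 52.7) = 12.0 V.
With the load, R_g becomes R_g‖R_L = 35.20 kΩ, so V = 17.0 × 35.20/57.20 = 10.5 V.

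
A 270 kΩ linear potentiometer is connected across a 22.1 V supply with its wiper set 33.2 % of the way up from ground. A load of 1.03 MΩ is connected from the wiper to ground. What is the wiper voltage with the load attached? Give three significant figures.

V ≈ 6.93 V

The wiper splits the pot into (1−α)R = 180.4 kΩ above and αR = 89.64 kΩ below.
Lower section ‖ load = 82.46 kΩ.
V_wiper = 22.1 × 82.46/(180.4 + 82.46) = 6.93 V.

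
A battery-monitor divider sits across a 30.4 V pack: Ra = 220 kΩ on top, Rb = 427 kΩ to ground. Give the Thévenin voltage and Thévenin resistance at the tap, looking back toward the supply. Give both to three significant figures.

V_th is the open-circuit tap voltage: 30.4 × 427/(220 + 427) = 20.1 V.
With the supply zeroed, Ra and Rb appear in parallel from the tap: R_th = Ra‖Rb = (220 × 427)/647.0 = 145 kΩ.

V_th = 20.1 V, R_th = 145 kΩ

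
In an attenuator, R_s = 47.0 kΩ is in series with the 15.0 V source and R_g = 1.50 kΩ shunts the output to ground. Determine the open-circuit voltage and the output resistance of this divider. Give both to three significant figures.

V_th = 0.464 V, R_th = 1.45 kΩ

V_th is the open-circuit tap voltage: 15.0 × 1.50/(47.0 + 1.50) = 0.464 V.
With the supply zeroed, R_s and R_g appear in parallel from the tap: R_th = R_s‖R_g = (47.0 × 1.50)/48.50 = 1.45 kΩ.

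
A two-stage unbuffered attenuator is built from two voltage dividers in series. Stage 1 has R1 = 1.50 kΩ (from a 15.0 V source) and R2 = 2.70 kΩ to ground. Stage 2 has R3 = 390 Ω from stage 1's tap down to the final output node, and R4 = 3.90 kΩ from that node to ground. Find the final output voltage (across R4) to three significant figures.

V_out ≈ 7.16 V

Stage 2 presents R3+R4 = 4290 Ω as a load on stage 1's tap.
Stage 1's lower leg becomes R2‖(R3+R4) = 1657 Ω, so V_mid = 15.0 × 1657/3157 = 7.873 V.
Stage 2 is itself unloaded: V_out = V_mid × R4/(R3+R4) = 7.873 × 3900/4290 = 7.16 V.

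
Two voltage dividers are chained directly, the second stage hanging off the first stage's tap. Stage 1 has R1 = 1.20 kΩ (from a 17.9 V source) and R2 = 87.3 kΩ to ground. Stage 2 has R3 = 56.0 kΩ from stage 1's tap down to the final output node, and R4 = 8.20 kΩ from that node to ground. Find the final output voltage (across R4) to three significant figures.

V_out ≈ 2.21 V

Stage 2 presents R3+R4 = 64.20 kΩ as a load on stage 1's tap.
Stage 1's lower leg becomes R2‖(R3+R4) = 36.99 kΩ, so V_mid = 17.9 × 36.99/38.19 = 17.34 V.
Stage 2 is itself unloaded: V_out = V_mid × R4/(R3+R4) = 17.34 × 8.20/64.20 = 2.21 V.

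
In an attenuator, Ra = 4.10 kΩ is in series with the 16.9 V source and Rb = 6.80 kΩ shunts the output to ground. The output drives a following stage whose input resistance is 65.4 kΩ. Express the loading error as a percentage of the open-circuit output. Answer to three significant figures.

The divider's output (Thévenin) resistance is Ra‖Rb = 2.558 kΩ.
Fractional drop under load = R_th/(R_th + R_L) = 2.558 / (2.558 + 65.4) = 0.03764.
So the output falls by 3.76 %.

3.76 %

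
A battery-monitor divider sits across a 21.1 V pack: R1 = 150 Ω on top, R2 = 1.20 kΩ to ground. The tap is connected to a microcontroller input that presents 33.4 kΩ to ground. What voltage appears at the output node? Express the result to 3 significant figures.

V_out ≈ 18.7 V

The load sits in parallel with R2: R2‖R_L = (1200 × 33400) / (1200 + 33400) = 1158 Ω.
V_out = 21.1 × 1158 / (150 + 1158) = 21.1 × 1158/1308 = 18.7 V.
(Unloaded it would have been 18.8 V.)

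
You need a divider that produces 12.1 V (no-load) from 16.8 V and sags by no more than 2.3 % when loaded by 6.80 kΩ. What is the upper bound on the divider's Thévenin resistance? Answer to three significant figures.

R_th ≤ 160 Ω

Loading drop = R_th/(R_th + R_L) ≤ 0.0230, so R_th ≤ R_L · ε/(1−ε) = 6.80 kΩ × 0.0230/0.9770 = 160 Ω.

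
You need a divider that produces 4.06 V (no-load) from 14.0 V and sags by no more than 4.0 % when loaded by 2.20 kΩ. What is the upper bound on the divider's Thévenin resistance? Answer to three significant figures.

R_th ≤ 91.7 Ω

Loading drop = R_th/(R_th + R_L) ≤ 0.0400, so R_th ≤ R_L · ε/(1−ε) = 2.20 kΩ × 0.0400/0.9600 = 91.7 Ω.
(Any R1, R2 with R2/(R1+R2) = 0.290 and R1‖R2 ≤ 91.7 Ω will meet the spec.)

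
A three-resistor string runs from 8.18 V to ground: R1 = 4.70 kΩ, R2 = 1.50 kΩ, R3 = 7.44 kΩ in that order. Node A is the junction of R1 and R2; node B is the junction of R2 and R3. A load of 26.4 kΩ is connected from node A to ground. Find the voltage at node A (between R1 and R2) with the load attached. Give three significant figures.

Below node A the series string R2+R3 = 8.940 kΩ sits in parallel with the 26.4 kΩ load: 6.678 kΩ.
V_A = 8.18 × 6.678/(4.70 + 6.678) = 4.80 V.

V ≈ 4.80 V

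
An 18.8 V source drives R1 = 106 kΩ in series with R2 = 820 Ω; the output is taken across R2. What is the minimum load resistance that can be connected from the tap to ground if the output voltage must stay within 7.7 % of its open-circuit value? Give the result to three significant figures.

Output resistance R_th = R1‖R2 = (106000 × 820)/106800 = 813.7 Ω.
The fractional drop is R_th/(R_th + R_L); requiring this ≤ 0.0770 gives R_L ≥ R_th(1/0.0770 − 1) = 813.7 × 11.99 = 9.75 kΩ.

R_L(min) ≈ 9.75 kΩ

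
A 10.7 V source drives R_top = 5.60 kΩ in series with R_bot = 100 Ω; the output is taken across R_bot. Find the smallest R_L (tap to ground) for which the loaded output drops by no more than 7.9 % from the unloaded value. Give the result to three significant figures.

R_L(min) ≈ 1.15 kΩ

Output resistance R_th = R_top‖R_bot = (5600 × 100)/5700 = 98.25 Ω.
The fractional drop is R_th/(R_th + R_L); requiring this ≤ 0.0790 gives R_L ≥ R_th(1/0.0790 − 1) = 98.25 × 11.66 = 1.15 kΩ.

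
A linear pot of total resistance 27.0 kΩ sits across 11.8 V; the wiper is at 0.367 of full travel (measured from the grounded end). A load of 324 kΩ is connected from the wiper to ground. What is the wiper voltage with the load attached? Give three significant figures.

V ≈ 4.25 V

The wiper splits the pot into (1−α)R = 17.09 kΩ above and αR = 9.909 kΩ below.
Lower section ‖ load = 9.615 kΩ.
V_wiper = 11.8 × 9.615/(17.09 + 9.615) = 4.25 V.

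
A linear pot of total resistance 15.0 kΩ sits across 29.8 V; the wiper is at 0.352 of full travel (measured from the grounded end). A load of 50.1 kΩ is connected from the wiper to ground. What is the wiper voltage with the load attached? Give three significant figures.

V ≈ 9.82 V

The wiper splits the pot into (1−α)R = 9.720 kΩ above and αR = 5.280 kΩ below.
Lower section ‖ load = 4.777 kΩ.
V_wiper = 29.8 × 4.777/(9.720 + 4.777) = 9.82 V.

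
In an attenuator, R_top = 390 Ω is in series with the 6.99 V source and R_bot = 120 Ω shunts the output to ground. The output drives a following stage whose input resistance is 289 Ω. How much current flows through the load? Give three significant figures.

I_L ≈ 4.32 mA

R_bot‖R_L = 84.79 Ω; V_out = 6.99 × 84.79/474.8 = 1.248 V.
I_L = V_out / R_L = 1.248 / 289 Ω = 4.32 mA.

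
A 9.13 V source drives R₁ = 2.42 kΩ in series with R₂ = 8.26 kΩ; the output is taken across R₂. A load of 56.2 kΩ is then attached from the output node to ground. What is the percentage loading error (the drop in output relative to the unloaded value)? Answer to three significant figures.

3.22 %

The divider's output (Thévenin) resistance is R₁‖R₂ = 1.872 kΩ.
Fractional drop under load = R_th/(R_th + R_L) = 1.872 / (1.872 + 56.2) = 0.03223.
So the output falls by 3.22 %.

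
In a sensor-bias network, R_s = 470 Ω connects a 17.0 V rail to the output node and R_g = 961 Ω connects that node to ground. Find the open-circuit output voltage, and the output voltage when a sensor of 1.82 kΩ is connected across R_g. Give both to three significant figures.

Unloaded: 11.4 V; loaded: 9.73 V

Open-circuit: V = 17.0 × 961/(470 + 961) = 11.4 V.
With the load, R_g becomes R_g‖R_L = 628.9 Ω, so V = 17.0 × 628.9/1099 = 9.73 V.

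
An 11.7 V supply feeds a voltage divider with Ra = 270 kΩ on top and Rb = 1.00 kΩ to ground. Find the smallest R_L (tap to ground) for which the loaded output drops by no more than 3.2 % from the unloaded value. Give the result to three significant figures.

Output resistance R_th = Ra‖Rb = (270000 × 1000)/271000 = 996.3 Ω.
The fractional drop is R_th/(R_th + R_L); requiring this ≤ 0.0320 gives R_L ≥ R_th(1/0.0320 − 1) = 996.3 × 30.25 = 30.1 kΩ.

R_L(min) ≈ 30.1 kΩ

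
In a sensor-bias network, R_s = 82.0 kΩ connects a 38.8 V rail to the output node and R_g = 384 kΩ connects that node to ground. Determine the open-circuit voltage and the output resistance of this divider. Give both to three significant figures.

V_th = 32.0 V, R_th = 67.6 kΩ

V_th is the open-circuit tap voltage: 38.8 × 384/(82.0 + 384) = 32.0 V.
With the supply zeroed, R_s and R_g appear in parallel from the tap: R_th = R_s‖R_g = (82.0 × 384)/466.0 = 67.6 kΩ.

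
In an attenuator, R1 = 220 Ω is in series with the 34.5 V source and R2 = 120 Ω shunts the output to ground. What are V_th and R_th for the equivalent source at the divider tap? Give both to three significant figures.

V_th is the open-circuit tap voltage: 34.5 × 120/(220 + 120) = 12.2 V.
With the supply zeroed, R1 and R2 appear in parallel from the tap: R_th = R1‖R2 = (220 × 120)/340.0 = 77.6 Ω.

V_th = 12.2 V, R_th = 77.6 Ω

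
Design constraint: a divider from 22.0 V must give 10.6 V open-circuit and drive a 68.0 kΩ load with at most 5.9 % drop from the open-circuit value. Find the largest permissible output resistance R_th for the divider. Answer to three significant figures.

Loading drop = R_th/(R_th + R_L) ≤ 0.0590, so R_th ≤ R_L · ε/(1−ε) = 68.0 kΩ × 0.0590/0.9410 = 4.26 kΩ.
(Any R1, R2 with R2/(R1+R2) = 0.482 and R1‖R2 ≤ 4.26 kΩ will meet the spec.)

R_th ≤ 4.26 kΩ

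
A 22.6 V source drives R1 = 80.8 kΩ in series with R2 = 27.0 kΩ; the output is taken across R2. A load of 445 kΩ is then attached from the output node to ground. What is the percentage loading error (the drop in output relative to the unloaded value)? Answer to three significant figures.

The divider's output (Thévenin) resistance is R1‖R2 = 20.24 kΩ.
Fractional drop under load = R_th/(R_th + R_L) = 20.24 / (20.24 + 445) = 0.04350.
So the output falls by 4.35 %.

4.35 %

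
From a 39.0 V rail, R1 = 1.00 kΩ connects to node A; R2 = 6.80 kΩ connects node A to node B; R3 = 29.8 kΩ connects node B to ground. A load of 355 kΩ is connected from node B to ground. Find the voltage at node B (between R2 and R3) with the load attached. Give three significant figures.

At node B, R3 is in parallel with the load: R3‖R_L = 27.49 kΩ.
Below node A the resistance is R2 + (R3‖R_L) = 34.29 kΩ, so V_A = 39.0 × 34.29/35.29 = 37.89 V.
Then V_B = V_A × (R3‖R_L)/(R2 + R3‖R_L) = 37.89 × 27.49/34.29 = 30.4 V.

V ≈ 30.4 V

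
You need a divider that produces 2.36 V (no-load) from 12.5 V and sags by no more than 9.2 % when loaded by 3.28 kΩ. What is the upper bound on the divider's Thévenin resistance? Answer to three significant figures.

R_th ≤ 332 Ω

Loading drop = R_th/(R_th + R_L) ≤ 0.0920, so R_th ≤ R_L · ε/(1−ε) = 3.28 kΩ × 0.0920/0.9080 = 332 Ω.
(Any R1, R2 with R2/(R1+R2) = 0.189 and R1‖R2 ≤ 332 Ω will meet the spec.)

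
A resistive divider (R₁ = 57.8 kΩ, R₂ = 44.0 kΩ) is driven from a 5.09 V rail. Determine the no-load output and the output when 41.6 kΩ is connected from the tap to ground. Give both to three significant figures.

Unloaded: 2.20 V; loaded: 1.37 V

Open-circuit: V = 5.09 × 44.0/(57.8 + 44.0) = 2.20 V.
With the load, R₂ becomes R₂‖R_L = 21.38 kΩ, so V = 5.09 × 21.38/79.18 = 1.37 V.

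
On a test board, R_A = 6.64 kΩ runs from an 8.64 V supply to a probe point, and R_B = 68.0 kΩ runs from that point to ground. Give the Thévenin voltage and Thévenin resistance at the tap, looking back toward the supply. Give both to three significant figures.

V_th = 7.87 V, R_th = 6.05 kΩ

V_th is the open-circuit tap voltage: 8.64 × 68.0/(6.64 + 68.0) = 7.87 V.
With the supply zeroed, R_A and R_B appear in parallel from the tap: R_th = R_A‖R_B = (6.64 × 68.0)/74.64 = 6.05 kΩ.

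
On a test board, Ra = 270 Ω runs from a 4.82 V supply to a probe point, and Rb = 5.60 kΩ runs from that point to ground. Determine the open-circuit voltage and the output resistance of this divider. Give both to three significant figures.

V_th is the open-circuit tap voltage: 4.82 × 5600/(270 + 5600) = 4.60 V.
With the supply zeroed, Ra and Rb appear in parallel from the tap: R_th = Ra‖Rb = (270 × 5600)/5870 = 258 Ω.

V_th = 4.60 V, R_th = 258 Ω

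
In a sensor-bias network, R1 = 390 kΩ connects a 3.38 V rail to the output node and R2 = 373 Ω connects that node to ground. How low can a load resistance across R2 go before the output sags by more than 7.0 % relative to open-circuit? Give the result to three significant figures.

R_L(min) ≈ 4.95 kΩ

Output resistance R_th = R1‖R2 = (390000 × 373)/390400 = 372.6 Ω.
The fractional drop is R_th/(R_th + R_L); requiring this ≤ 0.0700 gives R_L ≥ R_th(1/0.0700 − 1) = 372.6 × 13.29 = 4.95 kΩ.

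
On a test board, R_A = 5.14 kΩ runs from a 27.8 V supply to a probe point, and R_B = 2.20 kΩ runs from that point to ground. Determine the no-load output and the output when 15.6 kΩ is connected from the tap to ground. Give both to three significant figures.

Open-circuit: V = 27.8 × 2.20/(5.14 + 2.20) = 8.33 V.
With the load, R_B becomes R_B‖R_L = 1.928 kΩ, so V = 27.8 × 1.928/7.068 = 7.58 V.

Unloaded: 8.33 V; loaded: 7.58 V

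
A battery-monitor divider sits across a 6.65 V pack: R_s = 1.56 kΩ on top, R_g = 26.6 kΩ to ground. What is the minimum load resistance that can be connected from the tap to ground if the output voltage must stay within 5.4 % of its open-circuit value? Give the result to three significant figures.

Output resistance R_th = R_s‖R_g = (1.56 × 26.6)/28.16 = 1.474 kΩ.
The fractional drop is R_th/(R_th + R_L); requiring this ≤ 0.0540 gives R_L ≥ R_th(1/0.0540 − 1) = 1.474 × 17.52 = 25.8 kΩ.

R_L(min) ≈ 25.8 kΩ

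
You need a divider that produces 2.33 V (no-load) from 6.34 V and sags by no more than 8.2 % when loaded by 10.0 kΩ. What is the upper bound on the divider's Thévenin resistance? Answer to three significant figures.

Loading drop = R_th/(R_th + R_L) ≤ 0.0820, so R_th ≤ R_L · ε/(1−ε) = 10.0 kΩ × 0.0820/0.9180 = 893 Ω.
(Any R1, R2 with R2/(R1+R2) = 0.368 and R1‖R2 ≤ 893 Ω will meet the spec.)

R_th ≤ 893 Ω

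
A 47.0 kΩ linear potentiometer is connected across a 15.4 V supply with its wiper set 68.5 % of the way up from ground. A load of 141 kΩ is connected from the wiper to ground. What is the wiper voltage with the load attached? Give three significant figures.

The wiper splits the pot into (1−α)R = 14.80 kΩ above and αR = 32.20 kΩ below.
Lower section ‖ load = 26.21 kΩ.
V_wiper = 15.4 × 26.21/(14.80 + 26.21) = 9.84 V.

V ≈ 9.84 V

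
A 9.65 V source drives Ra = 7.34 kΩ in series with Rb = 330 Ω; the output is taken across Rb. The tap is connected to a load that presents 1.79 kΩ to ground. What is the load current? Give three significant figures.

I_L ≈ 0.197 mA

Rb‖R_L = 278.6 Ω; V_out = 9.65 × 278.6/7619 = 0.3529 V.
I_L = V_out / R_L = 0.3529 / 1.79 kΩ = 0.197 mA.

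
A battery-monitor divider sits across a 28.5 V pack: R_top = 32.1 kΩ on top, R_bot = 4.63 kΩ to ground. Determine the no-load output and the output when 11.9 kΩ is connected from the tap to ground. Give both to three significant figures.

Open-circuit: V = 28.5 × 4.63/(32.1 + 4.63) = 3.59 V.
With the load, R_bot becomes R_bot‖R_L = 3.333 kΩ, so V = 28.5 × 3.333/35.43 = 2.68 V.

Unloaded: 3.59 V; loaded: 2.68 V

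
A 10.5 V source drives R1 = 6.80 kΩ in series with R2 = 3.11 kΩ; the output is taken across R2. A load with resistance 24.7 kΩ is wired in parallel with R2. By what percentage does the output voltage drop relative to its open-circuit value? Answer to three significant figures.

The divider's output (Thévenin) resistance is R1‖R2 = 2.134 kΩ.
Fractional drop under load = R_th/(R_th + R_L) = 2.134 / (2.134 + 24.7) = 0.07953.
So the output falls by 7.95 %.

7.95 %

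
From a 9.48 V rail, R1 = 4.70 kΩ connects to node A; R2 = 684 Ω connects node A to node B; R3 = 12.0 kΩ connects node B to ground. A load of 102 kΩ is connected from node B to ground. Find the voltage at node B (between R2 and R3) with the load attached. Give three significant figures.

V ≈ 6.31 V

At node B, R3 is in parallel with the load: R3‖R_L = 10740 Ω.
Below node A the resistance is R2 + (R3‖R_L) = 11420 Ω, so V_A = 9.48 × 11420/16120 = 6.716 V.
Then V_B = V_A × (R3‖R_L)/(R2 + R3‖R_L) = 6.716 × 10740/11420 = 6.31 V.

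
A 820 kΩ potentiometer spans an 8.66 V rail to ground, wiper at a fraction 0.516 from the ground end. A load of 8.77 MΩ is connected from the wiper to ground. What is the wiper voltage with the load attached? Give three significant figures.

The wiper splits the pot into (1−α)R = 396.9 kΩ above and αR = 423.1 kΩ below.
Lower section ‖ load = 403.6 kΩ.
V_wiper = 8.66 × 403.6/(396.9 + 403.6) = 4.37 V.

V ≈ 4.37 V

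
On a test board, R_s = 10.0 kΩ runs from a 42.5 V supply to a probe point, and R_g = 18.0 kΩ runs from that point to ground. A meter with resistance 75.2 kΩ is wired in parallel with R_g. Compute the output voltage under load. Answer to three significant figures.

The load sits in parallel with R_g: R_g‖R_L = (18.0 × 75.2) / (18.0 + 75.2) = 14.52 kΩ.
V_out = 42.5 × 14.52 / (10.0 + 14.52) = 42.5 × 14.52/24.52 = 25.2 V.
(Unloaded it would have been 27.3 V.)

V_out ≈ 25.2 V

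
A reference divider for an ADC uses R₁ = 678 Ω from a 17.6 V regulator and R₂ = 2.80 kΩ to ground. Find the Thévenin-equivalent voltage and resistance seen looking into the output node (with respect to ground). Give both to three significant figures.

V_th is the open-circuit tap voltage: 17.6 × 2800/(678 + 2800) = 14.2 V.
With the supply zeroed, R₁ and R₂ appear in parallel from the tap: R_th = R₁‖R₂ = (678 × 2800)/3478 = 546 Ω.

V_th = 14.2 V, R_th = 546 Ω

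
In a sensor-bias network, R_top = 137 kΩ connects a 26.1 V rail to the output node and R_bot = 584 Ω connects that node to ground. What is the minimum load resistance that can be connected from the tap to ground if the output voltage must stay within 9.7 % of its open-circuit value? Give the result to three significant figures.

R_L(min) ≈ 5.41 kΩ

Output resistance R_th = R_top‖R_bot = (137000 × 584)/137600 = 581.5 Ω.
The fractional drop is R_th/(R_th + R_L); requiring this ≤ 0.0970 gives R_L ≥ R_th(1/0.0970 − 1) = 581.5 × 9.309 = 5.41 kΩ.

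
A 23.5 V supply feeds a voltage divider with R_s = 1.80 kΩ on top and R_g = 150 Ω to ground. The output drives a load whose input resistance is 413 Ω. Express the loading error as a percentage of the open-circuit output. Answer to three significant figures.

25.1 %

The divider's output (Thévenin) resistance is R_s‖R_g = 138.5 Ω.
Fractional drop under load = R_th/(R_th + R_L) = 138.5 / (138.5 + 413) = 0.2511.
So the output falls by 25.1 %.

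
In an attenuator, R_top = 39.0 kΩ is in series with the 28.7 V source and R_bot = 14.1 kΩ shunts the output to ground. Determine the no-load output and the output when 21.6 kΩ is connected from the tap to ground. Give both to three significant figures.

Unloaded: 7.62 V; loaded: 5.15 V

Open-circuit: V = 28.7 × 14.1/(39.0 + 14.1) = 7.62 V.
With the load, R_bot becomes R_bot‖R_L = 8.531 kΩ, so V = 28.7 × 8.531/47.53 = 5.15 V.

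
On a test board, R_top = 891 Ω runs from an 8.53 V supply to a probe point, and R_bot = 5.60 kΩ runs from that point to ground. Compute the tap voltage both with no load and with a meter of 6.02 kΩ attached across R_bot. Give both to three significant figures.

Unloaded: 7.36 V; loaded: 6.53 V

Open-circuit: V = 8.53 × 5600/(891 + 5600) = 7.36 V.
With the load, R_bot becomes R_bot‖R_L = 2901 Ω, so V = 8.53 × 2901/3792 = 6.53 V.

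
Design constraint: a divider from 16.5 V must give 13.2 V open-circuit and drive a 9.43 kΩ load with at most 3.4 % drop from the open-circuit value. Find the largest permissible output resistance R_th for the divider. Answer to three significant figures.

R_th ≤ 332 Ω

Loading drop = R_th/(R_th + R_L) ≤ 0.0340, so R_th ≤ R_L · ε/(1−ε) = 9.43 kΩ × 0.0340/0.9660 = 332 Ω.
(Any R1, R2 with R2/(R1+R2) = 0.800 and R1‖R2 ≤ 332 Ω will meet the spec.)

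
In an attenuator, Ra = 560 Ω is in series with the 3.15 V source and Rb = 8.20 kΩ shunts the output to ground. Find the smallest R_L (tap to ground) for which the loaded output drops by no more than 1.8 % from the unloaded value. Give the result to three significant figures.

R_L(min) ≈ 28.6 kΩ

Output resistance R_th = Ra‖Rb = (560 × 8200)/8760 = 524.2 Ω.
The fractional drop is R_th/(R_th + R_L); requiring this ≤ 0.0180 gives R_L ≥ R_th(1/0.0180 − 1) = 524.2 × 54.56 = 28.6 kΩ.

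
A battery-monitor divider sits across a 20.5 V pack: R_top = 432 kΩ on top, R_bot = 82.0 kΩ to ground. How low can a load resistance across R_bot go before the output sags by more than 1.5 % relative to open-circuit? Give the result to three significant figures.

R_L(min) ≈ 4.53 MΩ

Output resistance R_th = R_top‖R_bot = (432 × 82.0)/514.0 = 68.92 kΩ.
The fractional drop is R_th/(R_th + R_L); requiring this ≤ 0.0150 gives R_L ≥ R_th(1/0.0150 − 1) = 68.92 × 65.67 = 4.53 MΩ.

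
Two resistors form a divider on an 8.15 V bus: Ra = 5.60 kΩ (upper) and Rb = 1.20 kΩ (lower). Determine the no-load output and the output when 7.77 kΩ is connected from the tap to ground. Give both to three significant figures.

Open-circuit: V = 8.15 × 1.20/(5.60 + 1.20) = 1.44 V.
With the load, Rb becomes Rb‖R_L = 1.039 kΩ, so V = 8.15 × 1.039/6.639 = 1.28 V.

Unloaded: 1.44 V; loaded: 1.28 V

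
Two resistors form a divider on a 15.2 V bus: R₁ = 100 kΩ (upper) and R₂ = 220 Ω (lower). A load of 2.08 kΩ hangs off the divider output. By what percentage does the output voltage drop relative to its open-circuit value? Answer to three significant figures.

9.55 %

Unloaded V = 15.2 × 220/100200 = 0.033367 V.
Loaded: R₂‖R_L = 199.0 Ω, giving V = 15.2 × 199.0/100200 = 0.030181 V.
Drop = (0.033367 − 0.030181) / 0.033367 = 9.55 %.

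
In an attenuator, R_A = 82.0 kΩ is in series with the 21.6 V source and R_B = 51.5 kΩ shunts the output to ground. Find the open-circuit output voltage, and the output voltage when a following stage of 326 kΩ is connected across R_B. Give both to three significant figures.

Unloaded: 8.33 V; loaded: 7.60 V

Open-circuit: V = 21.6 × 51.5/(82.0 + 51.5) = 8.33 V.
With the load, R_B becomes R_B‖R_L = 44.47 kΩ, so V = 21.6 × 44.47/126.5 = 7.60 V.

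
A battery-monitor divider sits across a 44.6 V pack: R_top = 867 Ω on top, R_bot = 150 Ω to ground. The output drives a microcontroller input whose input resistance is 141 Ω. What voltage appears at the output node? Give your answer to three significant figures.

The load sits in parallel with R_bot: R_bot‖R_L = (150 × 141) / (150 + 141) = 72.68 Ω.
V_out = 44.6 × 72.68 / (867 + 72.68) = 44.6 × 72.68/939.7 = 3.45 V.

V_out ≈ 3.45 V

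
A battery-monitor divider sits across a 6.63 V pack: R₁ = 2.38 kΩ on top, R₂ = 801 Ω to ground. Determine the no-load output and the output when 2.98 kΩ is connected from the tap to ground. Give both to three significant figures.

Open-circuit: V = 6.63 × 801/(2380 + 801) = 1.67 V.
With the load, R₂ becomes R₂‖R_L = 631.3 Ω, so V = 6.63 × 631.3/3011 = 1.39 V.

Unloaded: 1.67 V; loaded: 1.39 V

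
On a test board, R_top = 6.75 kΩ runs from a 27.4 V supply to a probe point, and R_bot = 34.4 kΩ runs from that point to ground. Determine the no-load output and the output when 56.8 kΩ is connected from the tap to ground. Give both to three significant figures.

Open-circuit: V = 27.4 × 34.4/(6.75 + 34.4) = 22.9 V.
With the load, R_bot becomes R_bot‖R_L = 21.42 kΩ, so V = 27.4 × 21.42/28.17 = 20.8 V.

Unloaded: 22.9 V; loaded: 20.8 V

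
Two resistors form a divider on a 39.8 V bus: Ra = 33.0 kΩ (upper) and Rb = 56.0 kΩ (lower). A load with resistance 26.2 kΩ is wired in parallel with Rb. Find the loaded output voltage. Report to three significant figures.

V_out ≈ 14.0 V

The load sits in parallel with Rb: Rb‖R_L = (56.0 × 26.2) / (56.0 + 26.2) = 17.85 kΩ.
V_out = 39.8 × 17.85 / (33.0 + 17.85) = 39.8 × 17.85/50.85 = 14.0 V.
(Unloaded it would have been 25.0 V.)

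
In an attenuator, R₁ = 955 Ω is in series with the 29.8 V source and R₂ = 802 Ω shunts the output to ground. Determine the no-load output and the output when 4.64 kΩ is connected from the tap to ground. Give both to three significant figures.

Open-circuit: V = 29.8 × 802/(955 + 802) = 13.6 V.
With the load, R₂ becomes R₂‖R_L = 683.8 Ω, so V = 29.8 × 683.8/1639 = 12.4 V.

Unloaded: 13.6 V; loaded: 12.4 V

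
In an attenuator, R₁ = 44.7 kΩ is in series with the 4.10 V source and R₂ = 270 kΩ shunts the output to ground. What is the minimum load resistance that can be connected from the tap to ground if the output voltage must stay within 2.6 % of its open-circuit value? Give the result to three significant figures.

R_L(min) ≈ 1.44 MΩ

Output resistance R_th = R₁‖R₂ = (44.7 × 270)/314.7 = 38.35 kΩ.
The fractional drop is R_th/(R_th + R_L); requiring this ≤ 0.0260 gives R_L ≥ R_th(1/0.0260 − 1) = 38.35 × 37.46 = 1.44 MΩ.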